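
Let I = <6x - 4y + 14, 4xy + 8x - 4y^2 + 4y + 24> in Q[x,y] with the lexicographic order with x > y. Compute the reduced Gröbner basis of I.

G = {x - 2/3y + 7/3, y^2 - 4}

f_1 = 6x - 4y + 14, LT = x.
f_2 = 4xy + 8x - 4y^2 + 4y + 24, LT = xy.

S(f_1,f_2): lcm = xy. S = -2x + 1/3y^2 + 4/3y - 6.
  leading term x: subtract (-1/3)·f_1 from -2x + 1/3y^2 + 4/3y - 6 → 1/3y^2 - 4/3
  leading term y^2: no divisor's leading term divides it; move 1/3y^2 to the remainder.
  leading term 1: no divisor's leading term divides it; move -4/3 to the remainder.
  remainder 1/3y^2 - 4/3 ≠ 0; add g_3 = 1/3y^2 - 4/3 to the basis.

The other S-polynomials (S(f_1,g_3), S(f_2,g_3)) all reduce to 0 modulo the current basis, so we have a Gröbner basis.
Inter-reduce: drop elements whose leading term is divisible by another's, tail-reduce, and make monic.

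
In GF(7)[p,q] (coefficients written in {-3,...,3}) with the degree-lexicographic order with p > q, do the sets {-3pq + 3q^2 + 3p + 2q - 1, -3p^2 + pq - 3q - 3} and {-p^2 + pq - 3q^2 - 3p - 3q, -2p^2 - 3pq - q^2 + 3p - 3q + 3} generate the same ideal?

No, the ideals differ.

Equality of ideals is decidable: compute both reduced Gröbner bases (unique for the ordering) and check whether they agree.
Buchberger on the first generating set:
f_1 = -3pq + 3q^2 + 3p + 2q - 1, LT = pq.
f_2 = -3p^2 + pq - 3q - 3, LT = p^2.

S(f_1,f_2): lcm = p^2q. S = -3pq^2 - p^2 - 3pq - q^2 - 2p - q.
  leading term pq^2: subtract (q)·f_1 from -3pq^2 - p^2 - 3pq - q^2 - 2p - q → -3q^3 - p^2 + pq - 3q^2 - 2p
  leading term q^3: no divisor's leading term divides it; move -3q^3 to the remainder.
  leading term p^2: subtract (-2)·f_2 from -p^2 + pq - 3q^2 - 2p → 3pq - 3q^2 - 2p + q + 1
  leading term pq: subtract (-1)·f_1 from 3pq - 3q^2 - 2p + q + 1 → p + 3q
  leading term p: no divisor's leading term divides it; move p to the remainder.
  leading term q: no divisor's leading term divides it; move 3q to the remainder.
  remainder -3q^3 + p + 3q ≠ 0; add g_3 = -3q^3 + p + 3q to the basis.

The other S-polynomials (S(f_1,g_3), S(f_2,g_3)) all reduce to 0 modulo the current basis, so we have a Gröbner basis.
Inter-reduce: drop elements whose leading term is divisible by another's, tail-reduce, and make monic.
Reduced Gröbner basis: {q^3 + 2p - q, p^2 + 2q^2 + 2p - 2, pq - q^2 - p - 3q - 2}.

Buchberger on the second generating set:
h_1 = -p^2 + pq - 3q^2 - 3p - 3q, LT = p^2.
h_2 = -2p^2 - 3pq - q^2 + 3p - 3q + 3, LT = p^2.

S(h_1,h_2): lcm = p^2. S = pq - q^2 + p - 2q - 2.
  leading term pq: no divisor's leading term divides it; move pq to the remainder.
  leading term q^2: no divisor's leading term divides it; move -q^2 to the remainder.
  leading term p: no divisor's leading term divides it; move p to the remainder.
  leading term q: no divisor's leading term divides it; move -2q to the remainder.
  leading term 1: no divisor's leading term divides it; move -2 to the remainder.
  remainder pq - q^2 + p - 2q - 2 ≠ 0; add k_3 = pq - q^2 + p - 2q - 2 to the basis.

S(h_1,k_3): lcm = p^2q. S = 3q^3 - p^2 - 2pq + 3q^2 + 2p.
  leading term q^3: no divisor's leading term divides it; move 3q^3 to the remainder.
  leading term p^2: subtract (1)·h_1 from -p^2 - 2pq + 3q^2 + 2p → -3pq - q^2 - 2p + 3q
  leading term pq: subtract (-3)·k_3 from -3pq - q^2 - 2p + 3q → 3q^2 + p - 3q + 1
  leading term q^2: no divisor's leading term divides it; move 3q^2 to the remainder.
  leading term p: no divisor's leading term divides it; move p to the remainder.
  leading term q: no divisor's leading term divides it; move -3q to the remainder.
  leading term 1: no divisor's leading term divides it; move 1 to the remainder.
  remainder 3q^3 + 3q^2 + p - 3q + 1 ≠ 0; add k_4 = 3q^3 + 3q^2 + p - 3q + 1 to the basis.

The other S-polynomials (S(h_2,k_3), S(h_1,k_4), S(h_2,k_4), S(k_3,k_4)) all reduce to 0 modulo the current basis, so we have a Gröbner basis.
Inter-reduce: drop elements whose leading term is divisible by another's, tail-reduce, and make monic.
Reduced Gröbner basis: {q^3 + q^2 - 2p - q - 2, p^2 + 2q^2 - 3p + q - 2, pq - q^2 + p - 2q - 2}.

The bases are distinct; the ideals are different.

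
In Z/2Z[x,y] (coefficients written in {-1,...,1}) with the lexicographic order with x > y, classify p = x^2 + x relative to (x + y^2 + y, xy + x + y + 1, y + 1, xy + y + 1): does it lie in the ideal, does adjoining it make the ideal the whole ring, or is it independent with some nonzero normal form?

x^2 + x lies in I (it reduces to 0).

First compute the reduced Gröbner basis of I by Buchberger's algorithm.
f_1 = x + y^2 + y, LT = x.
f_2 = xy + x + y + 1, LT = xy.
f_3 = y + 1, LT = y.
f_4 = xy + y + 1, LT = xy.

The S-polynomials (S(f_1,f_2), S(f_1,f_3), S(f_1,f_4), S(f_2,f_3), S(f_2,f_4), S(f_3,f_4)) all reduce to 0 modulo the current basis, so we have a Gröbner basis.
Inter-reduce: drop elements whose leading term is divisible by another's, tail-reduce, and make monic.
Reduced Gröbner basis: {x, y + 1}.
Label its elements g_1 = x, g_2 = y + 1.

Reduce p = x^2 + x modulo G:
  leading term x^2: subtract (x)·g_1 from x^2 + x → x
  leading term x: subtract (1)·g_1 from x → 0
  normal form = 0.
Since the normal form is 0, p ∈ I.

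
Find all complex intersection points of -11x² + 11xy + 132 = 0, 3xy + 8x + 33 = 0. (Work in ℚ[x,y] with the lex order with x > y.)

Compute a lex Gröbner basis by Buchberger's algorithm.
f_1 = -11x² + 11xy + 132, LT = x².
f_2 = 3xy + 8x + 33, LT = xy.

S(f_1,f_2): lcm = x²y. S = -8/3x² - xy² - 11x - 12y.
  reduce S modulo (f_1, f_2):
  remainder -11x - y - 32 ≠ 0; add h_3 = -11x - y - 32 to the basis.

S(f_2,h_3): lcm = xy. S = 8/3x - 1/11y² - 32/11y + 11.
  reduce S modulo (f_1, f_2, h_3):
  remainder -1/11y² - 104/33y + 107/33 ≠ 0; add h_4 = -1/11y² - 104/33y + 107/33 to the basis.

The other S-polynomials (S(f_1,h_3), S(f_1,h_4), S(f_2,h_4), S(h_3,h_4)) all reduce to 0 modulo the current basis, so we have a Gröbner basis.
Inter-reduce: drop elements whose leading term is divisible by another's, tail-reduce, and make monic.
Reduced Gröbner basis: {x + 1/11y + 32/11, y² + 104/3y - 107/3}.

Since the basis is lex-ordered, y² + 104/3y - 107/3 is univariate in y. Its roots are {-107/3, 1}. Back-substituting each root into the other basis elements fixes the other coordinates.
  y = -107/3: the earlier basis element becomes x - ⅓ = 0, giving x = 1/3 — point (1/3, -107/3).
  y = 1: the earlier basis element becomes x + 3 = 0, giving x = -3 — point (-3, 1).

{(1/3, -107/3), (-3, 1)}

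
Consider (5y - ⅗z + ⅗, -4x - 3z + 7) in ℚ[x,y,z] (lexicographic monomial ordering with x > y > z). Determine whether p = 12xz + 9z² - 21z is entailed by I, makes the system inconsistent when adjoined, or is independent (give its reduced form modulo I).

12xz + 9z² - 21z lies in I (it reduces to 0).

First compute the reduced Gröbner basis of I by Buchberger's algorithm.
f_1 = 5y - ⅗z + ⅗, LT = y.
f_2 = -4x - 3z + 7, LT = x.

The S-polynomials (S(f_1,f_2)) all reduce to 0 modulo the current basis, so we have a Gröbner basis.
Inter-reduce: drop elements whose leading term is divisible by another's, tail-reduce, and make monic.
Reduced Gröbner basis: {x + ¾z - 7/4, y - 3/25z + 3/25}.
Label its elements g_1 = x + ¾z - 7/4, g_2 = y - 3/25z + 3/25.

Reduce p = 12xz + 9z² - 21z modulo G:
  leading term xz: subtract (12z)·g_1 from 12xz + 9z² - 21z → 0
  normal form = 0.
Since the normal form is 0, p ∈ I.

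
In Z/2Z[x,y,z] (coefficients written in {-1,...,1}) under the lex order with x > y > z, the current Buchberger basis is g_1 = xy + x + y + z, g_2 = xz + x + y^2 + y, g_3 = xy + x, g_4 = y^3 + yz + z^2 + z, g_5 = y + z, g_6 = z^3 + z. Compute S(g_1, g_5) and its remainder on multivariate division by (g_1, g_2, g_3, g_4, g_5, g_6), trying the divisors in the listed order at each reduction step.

S(g_1, g_5) = xz + x + y + z; remainder on division = z^2 + z.

lcm(LM(g_1), LM(g_5)) = xy.
S = (lcm/LT(g_1))·g_1 − (lcm/LT(g_5))·g_5 = xz + x + y + z.
Reduce S modulo (g_1, g_2, g_3, g_4, g_5, g_6) in that order:
  leading term xz: subtract (1)·g_2 from xz + x + y + z → y^2 + z
  leading term y^2: subtract (y)·g_5 from y^2 + z → yz + z
  leading term yz: subtract (z)·g_5 from yz + z → z^2 + z
  leading term z^2: no divisor's leading term divides it; move z^2 to the remainder.
  leading term z: no divisor's leading term divides it; move z to the remainder.
The remainder z^2 + z is nonzero, so it would be added as the next basis element.
This is the inner loop of Buchberger's algorithm — each nonzero remainder becomes a new basis element.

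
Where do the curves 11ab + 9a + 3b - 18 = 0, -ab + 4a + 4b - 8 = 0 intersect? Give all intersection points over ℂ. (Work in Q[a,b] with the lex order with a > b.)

Compute a lex Gröbner basis by Buchberger's algorithm.
f_1 = 11ab + 9a + 3b - 18, LT = ab.
f_2 = -ab + 4a + 4b - 8, LT = ab.

S(f_1,f_2): lcm = ab. S = 53/11a + 47/11b - 106/11.
  leading term a: no divisor's leading term divides it; move 53/11a to the remainder.
  leading term b: no divisor's leading term divides it; move 47/11b to the remainder.
  leading term 1: no divisor's leading term divides it; move -106/11 to the remainder.
  remainder 53/11a + 47/11b - 106/11 ≠ 0; add h_3 = 53/11a + 47/11b - 106/11 to the basis.

S(f_1,h_3): lcm = ab. S = 9/11a - 47/53b^2 + 25/11b - 18/11.
  leading term a: subtract (9/53)·h_3 from 9/11a - 47/53b^2 + 25/11b - 18/11 → -47/53b^2 + 82/53b
  leading term b^2: no divisor's leading term divides it; move -47/53b^2 to the remainder.
  leading term b: no divisor's leading term divides it; move 82/53b to the remainder.
  remainder -47/53b^2 + 82/53b ≠ 0; add h_4 = -47/53b^2 + 82/53b to the basis.

S(f_2,h_3): lcm = ab. S = -4a - 47/53b^2 - 2b + 8.
  leading term a: subtract (-44/53)·h_3 from -4a - 47/53b^2 - 2b + 8 → -47/53b^2 + 82/53b
  leading term b^2: subtract (1)·h_4 from -47/53b^2 + 82/53b → 0
  remainder 0.

S(f_1,h_4): lcm = ab^2. S = 1325/517ab + 3/11b^2 - 18/11b.
  leading term ab: subtract (1325/5687)·f_1 from 1325/517ab + 3/11b^2 - 18/11b → -11925/5687a + 3/11b^2 - 13281/5687b + 23850/5687
  leading term a: subtract (-225/517)·h_3 from -11925/5687a + 3/11b^2 - 13281/5687b + 23850/5687 → 3/11b^2 - 246/517b
  leading term b^2: subtract (-159/517)·h_4 from 3/11b^2 - 246/517b → 0
  remainder 0.

S(f_2,h_4): lcm = ab^2. S = -106/47ab - 4b^2 + 8b.
  leading term ab: subtract (-106/517)·f_1 from -106/47ab - 4b^2 + 8b → 954/517a - 4b^2 + 4454/517b - 1908/517
  leading term a: subtract (18/47)·h_3 from 954/517a - 4b^2 + 4454/517b - 1908/517 → -4b^2 + 328/47b
  leading term b^2: subtract (212/47)·h_4 from -4b^2 + 328/47b → 0
  remainder 0.

S(h_3,h_4): leading monomials are coprime, so the S-polynomial reduces to 0 (Buchberger's first criterion).
Every S-polynomial of the final basis reduces to 0, so we have a Gröbner basis.
Inter-reduce: drop elements whose leading term is divisible by another's, tail-reduce, and make monic.
Reduced Gröbner basis: {a + 47/53b - 2, b^2 - 82/47b}.

Elimination: the polynomial b^2 - 82/47b lies in the elimination ideal for b, so b ∈ {0, 82/47}. For each such b, the remaining basis elements (now univariate) give the rest of the solution.
  b = 0: the earlier basis element becomes a - 2 = 0, giving a = 2 — point (2, 0).
  b = 82/47: the earlier basis element becomes a - 24/53 = 0, giving a = 24/53 — point (24/53, 82/47).
Substituting each solution back into the original system confirms all equations vanish.

{(2, 0), (24/53, 82/47)}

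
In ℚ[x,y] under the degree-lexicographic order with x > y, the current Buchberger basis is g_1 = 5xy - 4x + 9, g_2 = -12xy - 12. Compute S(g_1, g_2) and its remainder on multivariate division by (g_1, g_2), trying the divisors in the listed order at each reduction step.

lcm(LM(g_1), LM(g_2)) = xy.
S = (lcm/LT(g_1))·g_1 − (lcm/LT(g_2))·g_2 = -⅘x + ⅘.
Reduce S modulo (g_1, g_2) in that order:
  leading term x: no divisor's leading term divides it; move -⅘x to the remainder.
  leading term 1: no divisor's leading term divides it; move ⅘ to the remainder.
The remainder -⅘x + ⅘ is nonzero, so it would be added as the next basis element.

S(g_1, g_2) = -⅘x + ⅘; remainder on division = -⅘x + ⅘.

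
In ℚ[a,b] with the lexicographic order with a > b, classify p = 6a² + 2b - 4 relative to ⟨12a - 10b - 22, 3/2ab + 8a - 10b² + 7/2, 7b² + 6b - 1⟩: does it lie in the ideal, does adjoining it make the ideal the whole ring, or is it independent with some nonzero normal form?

6a² + 2b - 4 lies in I (it reduces to 0).

First compute the reduced Gröbner basis of I by Buchberger's algorithm.
f_1 = 12a - 10b - 22, LT = a.
f_2 = 3/2ab + 8a - 10b² + 7/2, LT = ab.
f_3 = 7b² + 6b - 1, LT = b².

S(f_1,f_2): lcm = ab. S = -16/3a + 35/6b² - 11/6b - 7/3.
  leading term a: subtract (-4/9)·f_1 from -16/3a + 35/6b² - 11/6b - 7/3 → 35/6b² - 113/18b - 109/9
  leading term b²: subtract (⅚)·f_3 from 35/6b² - 113/18b - 109/9 → -203/18b - 203/18
  leading term b: no divisor's leading term divides it; move -203/18b to the remainder.
  leading term 1: no divisor's leading term divides it; move -203/18 to the remainder.
  remainder -203/18b - 203/18 ≠ 0; add h_4 = -203/18b - 203/18 to the basis.

The other S-polynomials (S(f_1,f_3), S(f_2,f_3), S(f_1,h_4), S(f_2,h_4), S(f_3,h_4)) all reduce to 0 modulo the current basis, so we have a Gröbner basis.
Inter-reduce: drop elements whose leading term is divisible by another's, tail-reduce, and make monic.
Reduced Gröbner basis: {a - 1, b + 1}.
Label its elements g_1 = a - 1, g_2 = b + 1.

Reduce p = 6a² + 2b - 4 modulo G:
  leading term a²: subtract (6a)·g_1 from 6a² + 2b - 4 → 6a + 2b - 4
  leading term a: subtract (6)·g_1 from 6a + 2b - 4 → 2b + 2
  leading term b: subtract (2)·g_2 from 2b + 2 → 0
  normal form = 0.
Since the normal form is 0, p ∈ I.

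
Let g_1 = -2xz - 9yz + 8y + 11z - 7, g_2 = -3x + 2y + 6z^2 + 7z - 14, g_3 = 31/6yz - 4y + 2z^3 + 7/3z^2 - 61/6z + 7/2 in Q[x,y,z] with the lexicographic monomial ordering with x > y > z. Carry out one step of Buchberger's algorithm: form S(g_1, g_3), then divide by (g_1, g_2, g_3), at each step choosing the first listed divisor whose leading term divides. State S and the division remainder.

S(g_1, g_3) = 24/31xy - 12/31xz^3 - 14/31xz^2 + 61/31xz - 21/31x + 9/2y^2z - 4y^2 - 11/2yz + 7/2y; remainder on division = 0.

lcm(LM(g_1), LM(g_3)) = xyz.
S = (lcm/LT(g_1))·g_1 − (lcm/LT(g_3))·g_3 = 24/31xy - 12/31xz^3 - 14/31xz^2 + 61/31xz - 21/31x + 9/2y^2z - 4y^2 - 11/2yz + 7/2y.
Reduce S modulo (g_1, g_2, g_3) in that order:
  leading term xy: subtract (-8/31y)·g_2 from 24/31xy - 12/31xz^3 - 14/31xz^2 + 61/31xz - 21/31x + 9/2y^2z - 4y^2 - 11/2yz + 7/2y → -12/31xz^3 - 14/31xz^2 + 61/31xz - 21/31x + 9/2y^2z - 108/31y^2 + 48/31yz^2 - 229/62yz - 7/62y
  leading term xz^3: subtract (6/31z^2)·g_1 from -12/31xz^3 - 14/31xz^2 + 61/31xz - 21/31x + 9/2y^2z - 108/31y^2 + 48/31yz^2 - 229/62yz - 7/62y → -14/31xz^2 + 61/31xz - 21/31x + 9/2y^2z - 108/31y^2 + 54/31yz^3 - 229/62yz - 7/62y - 66/31z^3 + 42/31z^2
  leading term xz^2: subtract (7/31z)·g_1 from -14/31xz^2 + 61/31xz - 21/31x + 9/2y^2z - 108/31y^2 + 54/31yz^3 - 229/62yz - 7/62y - 66/31z^3 + 42/31z^2 → 61/31xz - 21/31x + 9/2y^2z - 108/31y^2 + 54/31yz^3 + 63/31yz^2 - 11/2yz - 7/62y - 66/31z^3 - 35/31z^2 + 49/31z
  leading term xz: subtract (-61/62)·g_1 from 61/31xz - 21/31x + 9/2y^2z - 108/31y^2 + 54/31yz^3 + 63/31yz^2 - 11/2yz - 7/62y - 66/31z^3 - 35/31z^2 + 49/31z → -21/31x + 9/2y^2z - 108/31y^2 + 54/31yz^3 + 63/31yz^2 - 445/31yz + 481/62y - 66/31z^3 - 35/31z^2 + 769/62z - 427/62
  leading term x: subtract (7/31)·g_2 from -21/31x + 9/2y^2z - 108/31y^2 + 54/31yz^3 + 63/31yz^2 - 445/31yz + 481/62y - 66/31z^3 - 35/31z^2 + 769/62z - 427/62 → 9/2y^2z - 108/31y^2 + 54/31yz^3 + 63/31yz^2 - 445/31yz + 453/62y - 66/31z^3 - 77/31z^2 + 671/62z - 231/62
  leading term y^2z: subtract (27/31y)·g_3 from 9/2y^2z - 108/31y^2 + 54/31yz^3 + 63/31yz^2 - 445/31yz + 453/62y - 66/31z^3 - 77/31z^2 + 671/62z - 231/62 → -11/2yz + 132/31y - 66/31z^3 - 77/31z^2 + 671/62z - 231/62
  leading term yz: subtract (-33/31)·g_3 from -11/2yz + 132/31y - 66/31z^3 - 77/31z^2 + 671/62z - 231/62 → 0
The remainder is 0, so this S-polynomial contributes no new basis element.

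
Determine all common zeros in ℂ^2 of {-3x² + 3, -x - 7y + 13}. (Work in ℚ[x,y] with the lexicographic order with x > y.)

{(1, 12/7), (-1, 2)}

Compute a lex Gröbner basis by Buchberger's algorithm.
f_1 = -3x² + 3, LT = x².
f_2 = -x - 7y + 13, LT = x.

S(f_1,f_2): lcm = x². S = -7xy + 13x - 1.
  reduce S modulo (f_1, f_2):
  remainder 49y² - 182y + 168 ≠ 0; add h_3 = 49y² - 182y + 168 to the basis.

The other S-polynomials (S(f_1,h_3), S(f_2,h_3)) all reduce to 0 modulo the current basis, so we have a Gröbner basis.
Inter-reduce: drop elements whose leading term is divisible by another's, tail-reduce, and make monic.
Reduced Gröbner basis: {x + 7y - 13, y² - 26/7y + 24/7}.

From the last basis element, y² - 26/7y + 24/7 = 0, so y takes values in {12/7, 2}. Each choice, substituted upward through the basis, yields the corresponding point(s) of the solution set.
  y = 12/7: the earlier basis element becomes x - 1 = 0, giving x = 1 — point (1, 12/7).
  y = 2: the earlier basis element becomes x + 1 = 0, giving x = -1 — point (-1, 2).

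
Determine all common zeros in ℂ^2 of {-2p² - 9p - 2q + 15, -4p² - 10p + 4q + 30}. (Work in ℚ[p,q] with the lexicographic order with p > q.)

Compute a lex Gröbner basis by Buchberger's algorithm.
f_1 = -2p² - 9p - 2q + 15, LT = p².
f_2 = -4p² - 10p + 4q + 30, LT = p².

S(f_1,f_2): lcm = p². S = 2p + 2q.
  reduce S modulo (f_1, f_2):
  remainder 2p + 2q ≠ 0; add h_3 = 2p + 2q to the basis.

S(f_1,h_3): lcm = p². S = -pq + 9/2p + q - 15/2.
  reduce S modulo (f_1, f_2, h_3):
  remainder q² - 7/2q - 15/2 ≠ 0; add h_4 = q² - 7/2q - 15/2 to the basis.

The other S-polynomials (S(f_2,h_3), S(f_1,h_4), S(f_2,h_4), S(h_3,h_4)) all reduce to 0 modulo the current basis, so we have a Gröbner basis.
Inter-reduce: drop elements whose leading term is divisible by another's, tail-reduce, and make monic.
Reduced Gröbner basis: {p + q, q² - 7/2q - 15/2}.

A lex Gröbner basis eliminates variables successively. Here q² - 7/2q - 15/2 depends only on q, with roots {-3/2, 5}; lifting each root through the earlier basis elements recovers the full solutions.
  q = -3/2: the earlier basis element becomes p - 3/2 = 0, giving p = 3/2 — point (3/2, -3/2).
  q = 5: the earlier basis element becomes p + 5 = 0, giving p = -5 — point (-5, 5).

{(3/2, -3/2), (-5, 5)}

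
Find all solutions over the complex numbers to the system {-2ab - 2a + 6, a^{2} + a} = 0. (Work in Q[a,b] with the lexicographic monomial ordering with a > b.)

Compute a lex Gröbner basis by Buchberger's algorithm.
f_1 = -2ab - 2a + 6, LT = ab.
f_2 = a^{2} + a, LT = a^{2}.

S(f_1,f_2): lcm = a^{2}b. S = a^{2} - ab - 3a.
  leading term a^{2}: subtract (1)·f_2 from a^{2} - ab - 3a → -ab - 4a
  leading term ab: subtract (\tfrac{1}{2})·f_1 from -ab - 4a → -3a - 3
  leading term a: no divisor's leading term divides it; move -3a to the remainder.
  leading term 1: no divisor's leading term divides it; move -3 to the remainder.
  remainder -3a - 3 ≠ 0; add h_3 = -3a - 3 to the basis.

S(f_1,h_3): lcm = ab. S = a - b - 3.
  leading term a: subtract (-\tfrac{1}{3})·h_3 from a - b - 3 → -b - 4
  leading term b: no divisor's leading term divides it; move -b to the remainder.
  leading term 1: no divisor's leading term divides it; move -4 to the remainder.
  remainder -b - 4 ≠ 0; add h_4 = -b - 4 to the basis.

The other S-polynomials (S(f_2,h_3), S(f_1,h_4), S(f_2,h_4), S(h_3,h_4)) all reduce to 0 modulo the current basis, so we have a Gröbner basis.
Inter-reduce: drop elements whose leading term is divisible by another's, tail-reduce, and make monic.
Reduced Gröbner basis: {a + 1, b + 4}.

From the last basis element, b + 4 = 0, so b takes values in {-4}. Each choice, substituted upward through the basis, yields the corresponding point(s) of the solution set.
  b = -4: the earlier basis element becomes a + 1 = 0, giving a = -1 — point (-1, -4).
Each listed point satisfies every original equation (direct substitution).
Zero-dimensionality of the ideal guarantees finitely many solutions over ℂ.

{(-1, -4)}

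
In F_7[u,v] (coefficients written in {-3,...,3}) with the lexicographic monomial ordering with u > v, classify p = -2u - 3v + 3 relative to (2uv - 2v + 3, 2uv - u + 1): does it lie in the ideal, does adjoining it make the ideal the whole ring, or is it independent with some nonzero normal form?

-2u - 3v + 3 lies in I (it reduces to 0).

First compute the reduced Gröbner basis of I by Buchberger's algorithm.
f_1 = 2uv - 2v + 3, LT = uv.
f_2 = 2uv - u + 1, LT = uv.

S(f_1,f_2): lcm = uv. S = -3u - v + 1.
  reduce S modulo (f_1, f_2):
  remainder -3u - v + 1 ≠ 0; add h_3 = -3u - v + 1 to the basis.

S(f_1,h_3): lcm = uv. S = 2v^2 - 3v - 2.
  reduce S modulo (f_1, f_2, h_3):
  remainder 2v^2 - 3v - 2 ≠ 0; add h_4 = 2v^2 - 3v - 2 to the basis.

The other S-polynomials (S(f_2,h_3), S(f_1,h_4), S(f_2,h_4), S(h_3,h_4)) all reduce to 0 modulo the current basis, so we have a Gröbner basis.
Inter-reduce: drop elements whose leading term is divisible by another's, tail-reduce, and make monic.
Reduced Gröbner basis: {u - 2v + 2, v^2 + 2v - 1}.
Label its elements g_1 = u - 2v + 2, g_2 = v^2 + 2v - 1.

Reduce p = -2u - 3v + 3 modulo G:
  leading term u: subtract (-2)·g_1 from -2u - 3v + 3 → 0
  normal form = 0.
Since the normal form is 0, p ∈ I.

The remainder on division by a Gröbner basis is unique — it is the normal form.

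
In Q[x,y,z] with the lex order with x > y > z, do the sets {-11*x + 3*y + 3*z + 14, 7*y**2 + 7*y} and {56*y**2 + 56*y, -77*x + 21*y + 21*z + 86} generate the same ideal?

No, the ideals differ.

Two ideals are equal iff their reduced Gröbner bases coincide (the reduced basis is unique for a fixed ordering).
Buchberger on the first generating set:
f_1 = -11*x + 3*y + 3*z + 14, LT = x.
f_2 = 7*y**2 + 7*y, LT = y**2.

The S-polynomials (S(f_1,f_2)) all reduce to 0 modulo the current basis, so we have a Gröbner basis.
Inter-reduce: drop elements whose leading term is divisible by another's, tail-reduce, and make monic.
Reduced Gröbner basis: {x - 3/11*y - 3/11*z - 14/11, y**2 + y}.

Buchberger on the second generating set:
h_1 = 56*y**2 + 56*y, LT = y**2.
h_2 = -77*x + 21*y + 21*z + 86, LT = x.

The S-polynomials (S(h_1,h_2)) all reduce to 0 modulo the current basis, so we have a Gröbner basis.
Inter-reduce: drop elements whose leading term is divisible by another's, tail-reduce, and make monic.
Reduced Gröbner basis: {x - 3/11*y - 3/11*z - 86/77, y**2 + y}.

These differ, so the ideals are not equal.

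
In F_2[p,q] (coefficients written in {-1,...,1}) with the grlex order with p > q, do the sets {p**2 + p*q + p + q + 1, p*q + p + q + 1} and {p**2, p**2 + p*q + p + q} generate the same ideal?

Since reduced Gröbner bases are canonical representatives of ideals under a given ordering, it suffices to compute and compare them.
Buchberger on the first generating set:
f_1 = p**2 + p*q + p + q + 1, LT = p**2.
f_2 = p*q + p + q + 1, LT = p*q.

S(f_1,f_2): lcm = p**2*q. S = p*q**2 + p**2 + q**2 + p + q.
  leading term p*q**2: subtract (q)·f_2 from p*q**2 + p**2 + q**2 + p + q → p**2 + p*q + p
  leading term p**2: subtract (1)·f_1 from p**2 + p*q + p → q + 1
  leading term q: no divisor's leading term divides it; move q to the remainder.
  leading term 1: no divisor's leading term divides it; move 1 to the remainder.
  remainder q + 1 ≠ 0; add g_3 = q + 1 to the basis.

S(f_1,g_3): leading monomials are coprime, so the S-polynomial reduces to 0 (Buchberger's first criterion).
S(f_2,g_3): lcm = p*q. S = q + 1.
  leading term q: subtract (1)·g_3 from q + 1 → 0
  remainder 0.

Every S-polynomial of the final basis reduces to 0, so we have a Gröbner basis.
Inter-reduce: drop elements whose leading term is divisible by another's, tail-reduce, and make monic.
Reduced Gröbner basis: {p**2, q + 1}.

Buchberger on the second generating set:
h_1 = p**2, LT = p**2.
h_2 = p**2 + p*q + p + q, LT = p**2.

S(h_1,h_2): lcm = p**2. S = p*q + p + q.
  leading term p*q: no divisor's leading term divides it; move p*q to the remainder.
  leading term p: no divisor's leading term divides it; move p to the remainder.
  leading term q: no divisor's leading term divides it; move q to the remainder.
  remainder p*q + p + q ≠ 0; add k_3 = p*q + p + q to the basis.

S(h_1,k_3): lcm = p**2*q. S = p**2 + p*q.
  leading term p**2: subtract (1)·h_1 from p**2 + p*q → p*q
  leading term p*q: subtract (1)·k_3 from p*q → p + q
  leading term p: no divisor's leading term divides it; move p to the remainder.
  leading term q: no divisor's leading term divides it; move q to the remainder.
  remainder p + q ≠ 0; add k_4 = p + q to the basis.

S(h_2,k_3): lcm = p**2*q. S = p*q**2 + p**2 + q**2.
  leading term p*q**2: subtract (q)·k_3 from p*q**2 + p**2 + q**2 → p**2 + p*q
  leading term p**2: subtract (1)·h_1 from p**2 + p*q → p*q
  leading term p*q: subtract (1)·k_3 from p*q → p + q
  leading term p: subtract (1)·k_4 from p + q → 0
  remainder 0.

S(h_1,k_4): lcm = p**2. S = p*q.
  leading term p*q: subtract (1)·k_3 from p*q → p + q
  leading term p: subtract (1)·k_4 from p + q → 0
  remainder 0.

S(h_2,k_4): lcm = p**2. S = p + q.
  leading term p: subtract (1)·k_4 from p + q → 0
  remainder 0.

S(k_3,k_4): lcm = p*q. S = q**2 + p + q.
  leading term q**2: no divisor's leading term divides it; move q**2 to the remainder.
  leading term p: subtract (1)·k_4 from p + q → 0
  remainder q**2 ≠ 0; add k_5 = q**2 to the basis.

S(h_1,k_5): leading monomials are coprime, so the S-polynomial reduces to 0 (Buchberger's first criterion).
S(h_2,k_5): leading monomials are coprime, so the S-polynomial reduces to 0 (Buchberger's first criterion).
S(k_3,k_5): lcm = p*q**2. S = p*q + q**2.
  leading term p*q: subtract (1)·k_3 from p*q + q**2 → q**2 + p + q
  leading term q**2: subtract (1)·k_5 from q**2 + p + q → p + q
  leading term p: subtract (1)·k_4 from p + q → 0
  remainder 0.

S(k_4,k_5): leading monomials are coprime, so the S-polynomial reduces to 0 (Buchberger's first criterion).
Every S-polynomial of the final basis reduces to 0, so we have a Gröbner basis.
Inter-reduce: drop elements whose leading term is divisible by another's, tail-reduce, and make monic.
Reduced Gröbner basis: {q**2, p + q}.

Since the reduced bases disagree, the two ideals are not the same.
The same test decides containment: I ⊆ J iff every generator of I reduces to 0 modulo a Gröbner basis of J.

No, the ideals differ.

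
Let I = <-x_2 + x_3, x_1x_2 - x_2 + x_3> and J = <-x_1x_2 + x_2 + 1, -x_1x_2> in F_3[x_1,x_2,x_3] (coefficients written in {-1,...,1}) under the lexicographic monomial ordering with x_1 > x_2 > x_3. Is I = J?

No, the ideals differ.

Equality of ideals is decidable: compute both reduced Gröbner bases (unique for the ordering) and check whether they agree.
Buchberger on the first generating set:
f_1 = -x_2 + x_3, LT = x_2.
f_2 = x_1x_2 - x_2 + x_3, LT = x_1x_2.

S(f_1,f_2): lcm = x_1x_2. S = -x_1x_3 + x_2 - x_3.
  leading term x_1x_3: no divisor's leading term divides it; move -x_1x_3 to the remainder.
  leading term x_2: subtract (-1)·f_1 from x_2 - x_3 → 0
  remainder -x_1x_3 ≠ 0; add g_3 = -x_1x_3 to the basis.

S(f_1,g_3): leading monomials are coprime, so the S-polynomial reduces to 0 (Buchberger's first criterion).
S(f_2,g_3): lcm = x_1x_2x_3. S = -x_2x_3 + x_3^2.
  leading term x_2x_3: subtract (x_3)·f_1 from -x_2x_3 + x_3^2 → 0
  remainder 0.

Every S-polynomial of the final basis reduces to 0, so we have a Gröbner basis.
Inter-reduce: drop elements whose leading term is divisible by another's, tail-reduce, and make monic.
Reduced Gröbner basis: {x_1x_3, x_2 - x_3}.

Buchberger on the second generating set:
h_1 = -x_1x_2 + x_2 + 1, LT = x_1x_2.
h_2 = -x_1x_2, LT = x_1x_2.

S(h_1,h_2): lcm = x_1x_2. S = -x_2 - 1.
  leading term x_2: no divisor's leading term divides it; move -x_2 to the remainder.
  leading term 1: no divisor's leading term divides it; move -1 to the remainder.
  remainder -x_2 - 1 ≠ 0; add k_3 = -x_2 - 1 to the basis.

S(h_1,k_3): lcm = x_1x_2. S = -x_1 - x_2 - 1.
  leading term x_1: no divisor's leading term divides it; move -x_1 to the remainder.
  leading term x_2: subtract (1)·k_3 from -x_2 - 1 → 0
  remainder -x_1 ≠ 0; add k_4 = -x_1 to the basis.

S(h_2,k_3): lcm = x_1x_2. S = -x_1.
  leading term x_1: subtract (1)·k_4 from -x_1 → 0
  remainder 0.

S(h_1,k_4): lcm = x_1x_2. S = -x_2 - 1.
  leading term x_2: subtract (1)·k_3 from -x_2 - 1 → 0
  remainder 0.

S(h_2,k_4): lcm = x_1x_2. S = 0.
  remainder 0.

S(k_3,k_4): leading monomials are coprime, so the S-polynomial reduces to 0 (Buchberger's first criterion).
Every S-polynomial of the final basis reduces to 0, so we have a Gröbner basis.
Inter-reduce: drop elements whose leading term is divisible by another's, tail-reduce, and make monic.
Reduced Gröbner basis: {x_1, x_2 + 1}.

Since the reduced bases disagree, the two ideals are not the same.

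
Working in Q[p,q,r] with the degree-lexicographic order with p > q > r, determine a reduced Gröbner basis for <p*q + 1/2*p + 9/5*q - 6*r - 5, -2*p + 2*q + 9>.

G = {q**2 + 34/5*q - 6*r - 11/4, p - q - 9/2}

Buchberger's algorithm terminates because the ascending chain of leading-term ideals stabilizes.

f_1 = p*q + 1/2*p + 9/5*q - 6*r - 5, LT = p*q.
f_2 = -2*p + 2*q + 9, LT = p.

S(f_1,f_2): lcm = p*q. S = q**2 + 1/2*p + 63/10*q - 6*r - 5.
  reduce S modulo (f_1, f_2):
  remainder q**2 + 34/5*q - 6*r - 11/4 ≠ 0; add g_3 = q**2 + 34/5*q - 6*r - 11/4 to the basis.

The other S-polynomials (S(f_1,g_3), S(f_2,g_3)) all reduce to 0 modulo the current basis, so we have a Gröbner basis.
Inter-reduce: drop elements whose leading term is divisible by another's, tail-reduce, and make monic.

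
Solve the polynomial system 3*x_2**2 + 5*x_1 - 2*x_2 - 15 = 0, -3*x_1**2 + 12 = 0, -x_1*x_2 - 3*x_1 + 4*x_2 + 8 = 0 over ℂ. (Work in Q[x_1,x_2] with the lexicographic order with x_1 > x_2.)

{(2, -1)}

Compute a lex Gröbner basis by Buchberger's algorithm.
f_1 = 5*x_1 + 3*x_2**2 - 2*x_2 - 15, LT = x_1.
f_2 = -3*x_1**2 + 12, LT = x_1**2.
f_3 = -x_1*x_2 - 3*x_1 + 4*x_2 + 8, LT = x_1*x_2.

S(f_1,f_2): lcm = x_1**2. S = 3/5*x_1*x_2**2 - 2/5*x_1*x_2 - 3*x_1 + 4.
  leading term x_1*x_2**2: subtract (3/25*x_2**2)·f_1 from 3/5*x_1*x_2**2 - 2/5*x_1*x_2 - 3*x_1 + 4 → -2/5*x_1*x_2 - 3*x_1 - 9/25*x_2**4 + 6/25*x_2**3 + 9/5*x_2**2 + 4
  leading term x_1*x_2: subtract (-2/25*x_2)·f_1 from -2/5*x_1*x_2 - 3*x_1 - 9/25*x_2**4 + 6/25*x_2**3 + 9/5*x_2**2 + 4 → -3*x_1 - 9/25*x_2**4 + 12/25*x_2**3 + 41/25*x_2**2 - 6/5*x_2 + 4
  leading term x_1: subtract (-3/5)·f_1 from -3*x_1 - 9/25*x_2**4 + 12/25*x_2**3 + 41/25*x_2**2 - 6/5*x_2 + 4 → -9/25*x_2**4 + 12/25*x_2**3 + 86/25*x_2**2 - 12/5*x_2 - 5
  leading term x_2**4: no divisor's leading term divides it; move -9/25*x_2**4 to the remainder.
  leading term x_2**3: no divisor's leading term divides it; move 12/25*x_2**3 to the remainder.
  leading term x_2**2: no divisor's leading term divides it; move 86/25*x_2**2 to the remainder.
  leading term x_2: no divisor's leading term divides it; move -12/5*x_2 to the remainder.
  leading term 1: no divisor's leading term divides it; move -5 to the remainder.
  remainder -9/25*x_2**4 + 12/25*x_2**3 + 86/25*x_2**2 - 12/5*x_2 - 5 ≠ 0; add h_4 = -9/25*x_2**4 + 12/25*x_2**3 + 86/25*x_2**2 - 12/5*x_2 - 5 to the basis.

S(f_1,f_3): lcm = x_1*x_2. S = -3*x_1 + 3/5*x_2**3 - 2/5*x_2**2 + x_2 + 8.
  leading term x_1: subtract (-3/5)·f_1 from -3*x_1 + 3/5*x_2**3 - 2/5*x_2**2 + x_2 + 8 → 3/5*x_2**3 + 7/5*x_2**2 - 1/5*x_2 - 1
  leading term x_2**3: no divisor's leading term divides it; move 3/5*x_2**3 to the remainder.
  leading term x_2**2: no divisor's leading term divides it; move 7/5*x_2**2 to the remainder.
  leading term x_2: no divisor's leading term divides it; move -1/5*x_2 to the remainder.
  leading term 1: no divisor's leading term divides it; move -1 to the remainder.
  remainder 3/5*x_2**3 + 7/5*x_2**2 - 1/5*x_2 - 1 ≠ 0; add h_5 = 3/5*x_2**3 + 7/5*x_2**2 - 1/5*x_2 - 1 to the basis.

S(f_2,f_3): lcm = x_1**2*x_2. S = -3*x_1**2 + 4*x_1*x_2 + 8*x_1 - 4*x_2.
  leading term x_1**2: subtract (-3/5*x_1)·f_1 from -3*x_1**2 + 4*x_1*x_2 + 8*x_1 - 4*x_2 → 9/5*x_1*x_2**2 + 14/5*x_1*x_2 - x_1 - 4*x_2
  leading term x_1*x_2**2: subtract (9/25*x_2**2)·f_1 from 9/5*x_1*x_2**2 + 14/5*x_1*x_2 - x_1 - 4*x_2 → 14/5*x_1*x_2 - x_1 - 27/25*x_2**4 + 18/25*x_2**3 + 27/5*x_2**2 - 4*x_2
  leading term x_1*x_2: subtract (14/25*x_2)·f_1 from 14/5*x_1*x_2 - x_1 - 27/25*x_2**4 + 18/25*x_2**3 + 27/5*x_2**2 - 4*x_2 → -x_1 - 27/25*x_2**4 - 24/25*x_2**3 + 163/25*x_2**2 + 22/5*x_2
  leading term x_1: subtract (-1/5)·f_1 from -x_1 - 27/25*x_2**4 - 24/25*x_2**3 + 163/25*x_2**2 + 22/5*x_2 → -27/25*x_2**4 - 24/25*x_2**3 + 178/25*x_2**2 + 4*x_2 - 3
  leading term x_2**4: subtract (3)·h_4 from -27/25*x_2**4 - 24/25*x_2**3 + 178/25*x_2**2 + 4*x_2 - 3 → -12/5*x_2**3 - 16/5*x_2**2 + 56/5*x_2 + 12
  leading term x_2**3: subtract (-4)·h_5 from -12/5*x_2**3 - 16/5*x_2**2 + 56/5*x_2 + 12 → 12/5*x_2**2 + 52/5*x_2 + 8
  leading term x_2**2: no divisor's leading term divides it; move 12/5*x_2**2 to the remainder.
  leading term x_2: no divisor's leading term divides it; move 52/5*x_2 to the remainder.
  leading term 1: no divisor's leading term divides it; move 8 to the remainder.
  remainder 12/5*x_2**2 + 52/5*x_2 + 8 ≠ 0; add h_6 = 12/5*x_2**2 + 52/5*x_2 + 8 to the basis.

S(f_3,h_4): lcm = x_1*x_2**4. S = 13/3*x_1*x_2**3 + 86/9*x_1*x_2**2 - 20/3*x_1*x_2 - 125/9*x_1 - 4*x_2**4 - 8*x_2**3.
  leading term x_1*x_2**3: subtract (13/15*x_2**3)·f_1 from 13/3*x_1*x_2**3 + 86/9*x_1*x_2**2 - 20/3*x_1*x_2 - 125/9*x_1 - 4*x_2**4 - 8*x_2**3 → 86/9*x_1*x_2**2 - 20/3*x_1*x_2 - 125/9*x_1 - 13/5*x_2**5 - 34/15*x_2**4 + 5*x_2**3
  leading term x_1*x_2**2: subtract (86/45*x_2**2)·f_1 from 86/9*x_1*x_2**2 - 20/3*x_1*x_2 - 125/9*x_1 - 13/5*x_2**5 - 34/15*x_2**4 + 5*x_2**3 → -20/3*x_1*x_2 - 125/9*x_1 - 13/5*x_2**5 - 8*x_2**4 + 397/45*x_2**3 + 86/3*x_2**2
  leading term x_1*x_2: subtract (-4/3*x_2)·f_1 from -20/3*x_1*x_2 - 125/9*x_1 - 13/5*x_2**5 - 8*x_2**4 + 397/45*x_2**3 + 86/3*x_2**2 → -125/9*x_1 - 13/5*x_2**5 - 8*x_2**4 + 577/45*x_2**3 + 26*x_2**2 - 20*x_2
  leading term x_1: subtract (-25/9)·f_1 from -125/9*x_1 - 13/5*x_2**5 - 8*x_2**4 + 577/45*x_2**3 + 26*x_2**2 - 20*x_2 → -13/5*x_2**5 - 8*x_2**4 + 577/45*x_2**3 + 103/3*x_2**2 - 230/9*x_2 - 125/3
  leading term x_2**5: subtract (65/9*x_2)·h_4 from -13/5*x_2**5 - 8*x_2**4 + 577/45*x_2**3 + 103/3*x_2**2 - 230/9*x_2 - 125/3 → -172/15*x_2**4 - 541/45*x_2**3 + 155/3*x_2**2 + 95/9*x_2 - 125/3
  leading term x_2**4: subtract (860/27)·h_4 from -172/15*x_2**4 - 541/45*x_2**3 + 155/3*x_2**2 + 95/9*x_2 - 125/3 → -1229/45*x_2**3 - 7817/135*x_2**2 + 87*x_2 + 3175/27
  leading term x_2**3: subtract (-1229/27)·h_5 from -1229/45*x_2**3 - 7817/135*x_2**2 + 87*x_2 + 3175/27 → 262/45*x_2**2 + 10516/135*x_2 + 1946/27
  leading term x_2**2: subtract (131/54)·h_6 from 262/45*x_2**2 + 10516/135*x_2 + 1946/27 → 158/3*x_2 + 158/3
  leading term x_2: no divisor's leading term divides it; move 158/3*x_2 to the remainder.
  leading term 1: no divisor's leading term divides it; move 158/3 to the remainder.
  remainder 158/3*x_2 + 158/3 ≠ 0; add h_7 = 158/3*x_2 + 158/3 to the basis.

The other S-polynomials (S(f_1,h_4), S(f_2,h_4), S(f_1,h_5), S(f_2,h_5), S(f_3,h_5), S(h_4,h_5), S(f_1,h_6), S(f_2,h_6), S(f_3,h_6), S(h_4,h_6), S(h_5,h_6), S(f_1,h_7), S(f_2,h_7), S(f_3,h_7), S(h_4,h_7), S(h_5,h_7), S(h_6,h_7)) all reduce to 0 modulo the current basis, so we have a Gröbner basis.
Inter-reduce: drop elements whose leading term is divisible by another's, tail-reduce, and make monic.
Reduced Gröbner basis: {x_1 - 2, x_2 + 1}.

From the last basis element, x_2 + 1 = 0, so x_2 takes values in {-1}. Each choice, substituted upward through the basis, yields the corresponding point(s) of the solution set.
  x_2 = -1: the earlier basis element becomes x_1 - 2 = 0, giving x_1 = 2 — point (2, -1).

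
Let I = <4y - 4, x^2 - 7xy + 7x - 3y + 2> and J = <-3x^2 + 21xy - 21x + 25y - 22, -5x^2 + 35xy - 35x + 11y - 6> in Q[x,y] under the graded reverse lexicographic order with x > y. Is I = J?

Yes, the ideals are equal.

Since reduced Gröbner bases are canonical representatives of ideals under a given ordering, it suffices to compute and compare them.
Buchberger on the first generating set:
f_1 = 4y - 4, LT = y.
f_2 = x^2 - 7xy + 7x - 3y + 2, LT = x^2.

S(f_1,f_2): leading monomials are coprime, so the S-polynomial reduces to 0 (Buchberger's first criterion).
Every S-polynomial of the final basis reduces to 0, so we have a Gröbner basis.
Inter-reduce: drop elements whose leading term is divisible by another's, tail-reduce, and make monic.
Reduced Gröbner basis: {x^2 - 1, y - 1}.

Buchberger on the second generating set:
h_1 = -3x^2 + 21xy - 21x + 25y - 22, LT = x^2.
h_2 = -5x^2 + 35xy - 35x + 11y - 6, LT = x^2.

S(h_1,h_2): lcm = x^2. S = -92/15y + 92/15.
  leading term y: no divisor's leading term divides it; move -92/15y to the remainder.
  leading term 1: no divisor's leading term divides it; move 92/15 to the remainder.
  remainder -92/15y + 92/15 ≠ 0; add k_3 = -92/15y + 92/15 to the basis.

S(h_1,k_3): leading monomials are coprime, so the S-polynomial reduces to 0 (Buchberger's first criterion).
S(h_2,k_3): leading monomials are coprime, so the S-polynomial reduces to 0 (Buchberger's first criterion).
Every S-polynomial of the final basis reduces to 0, so we have a Gröbner basis.
Inter-reduce: drop elements whose leading term is divisible by another's, tail-reduce, and make monic.
Reduced Gröbner basis: {x^2 - 1, y - 1}.

These coincide, so the ideals are equal.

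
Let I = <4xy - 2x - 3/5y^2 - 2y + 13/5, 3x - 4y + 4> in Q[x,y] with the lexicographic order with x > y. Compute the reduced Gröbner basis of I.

f_1 = 4xy - 2x - 3/5y^2 - 2y + 13/5, LT = xy.
f_2 = 3x - 4y + 4, LT = x.

S(f_1,f_2): lcm = xy. S = -1/2x + 71/60y^2 - 11/6y + 13/20.
  leading term x: subtract (-1/6)·f_2 from -1/2x + 71/60y^2 - 11/6y + 13/20 → 71/60y^2 - 5/2y + 79/60
  leading term y^2: no divisor's leading term divides it; move 71/60y^2 to the remainder.
  leading term y: no divisor's leading term divides it; move -5/2y to the remainder.
  leading term 1: no divisor's leading term divides it; move 79/60 to the remainder.
  remainder 71/60y^2 - 5/2y + 79/60 ≠ 0; add g_3 = 71/60y^2 - 5/2y + 79/60 to the basis.

The other S-polynomials (S(f_1,g_3), S(f_2,g_3)) all reduce to 0 modulo the current basis, so we have a Gröbner basis.
Inter-reduce: drop elements whose leading term is divisible by another's, tail-reduce, and make monic.

G = {x - 4/3y + 4/3, y^2 - 150/71y + 79/71}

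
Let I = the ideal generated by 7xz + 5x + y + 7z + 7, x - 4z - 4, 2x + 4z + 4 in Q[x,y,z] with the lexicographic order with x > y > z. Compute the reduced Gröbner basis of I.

This is the nonlinear analogue of row-reducing a linear system.

f_1 = 7xz + 5x + y + 7z + 7, LT = xz.
f_2 = x - 4z - 4, LT = x.
f_3 = 2x + 4z + 4, LT = x.

S(f_1,f_2): lcm = xz. S = 5/7x + 1/7y + 4z^2 + 5z + 1.
  leading term x: subtract (5/7)·f_2 from 5/7x + 1/7y + 4z^2 + 5z + 1 → 1/7y + 4z^2 + 55/7z + 27/7
  leading term y: no divisor's leading term divides it; move 1/7y to the remainder.
  leading term z^2: no divisor's leading term divides it; move 4z^2 to the remainder.
  leading term z: no divisor's leading term divides it; move 55/7z to the remainder.
  leading term 1: no divisor's leading term divides it; move 27/7 to the remainder.
  remainder 1/7y + 4z^2 + 55/7z + 27/7 ≠ 0; add g_4 = 1/7y + 4z^2 + 55/7z + 27/7 to the basis.

S(f_1,f_3): lcm = xz. S = 5/7x + 1/7y - 2z^2 - z + 1.
  leading term x: subtract (5/7)·f_2 from 5/7x + 1/7y - 2z^2 - z + 1 → 1/7y - 2z^2 + 13/7z + 27/7
  leading term y: subtract (1)·g_4 from 1/7y - 2z^2 + 13/7z + 27/7 → -6z^2 - 6z
  leading term z^2: no divisor's leading term divides it; move -6z^2 to the remainder.
  leading term z: no divisor's leading term divides it; move -6z to the remainder.
  remainder -6z^2 - 6z ≠ 0; add g_5 = -6z^2 - 6z to the basis.

S(f_2,f_3): lcm = x. S = -6z - 6.
  leading term z: no divisor's leading term divides it; move -6z to the remainder.
  leading term 1: no divisor's leading term divides it; move -6 to the remainder.
  remainder -6z - 6 ≠ 0; add g_6 = -6z - 6 to the basis.

The other S-polynomials (S(f_1,g_4), S(f_2,g_4), S(f_3,g_4), S(f_1,g_5), S(f_2,g_5), S(f_3,g_5), S(g_4,g_5), S(f_1,g_6), S(f_2,g_6), S(f_3,g_6), S(g_4,g_6), S(g_5,g_6)) all reduce to 0 modulo the current basis, so we have a Gröbner basis.
Inter-reduce: drop elements whose leading term is divisible by another's, tail-reduce, and make monic.

G = {x, y, z + 1}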